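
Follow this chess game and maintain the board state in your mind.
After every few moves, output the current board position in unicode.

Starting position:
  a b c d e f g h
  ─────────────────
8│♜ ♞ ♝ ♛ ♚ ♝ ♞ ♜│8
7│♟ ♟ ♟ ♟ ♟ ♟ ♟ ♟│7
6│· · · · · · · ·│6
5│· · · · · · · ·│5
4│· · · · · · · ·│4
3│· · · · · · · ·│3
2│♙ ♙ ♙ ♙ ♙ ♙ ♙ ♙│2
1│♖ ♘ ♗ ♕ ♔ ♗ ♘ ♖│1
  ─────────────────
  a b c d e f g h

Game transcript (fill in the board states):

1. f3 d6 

  a b c d e f g h
  ─────────────────
8│♜ ♞ ♝ ♛ ♚ ♝ ♞ ♜│8
7│♟ ♟ ♟ · ♟ ♟ ♟ ♟│7
6│· · · ♟ · · · ·│6
5│· · · · · · · ·│5
4│· · · · · · · ·│4
3│· · · · · ♙ · ·│3
2│♙ ♙ ♙ ♙ ♙ · ♙ ♙│2
1│♖ ♘ ♗ ♕ ♔ ♗ ♘ ♖│1
  ─────────────────
  a b c d e f g h

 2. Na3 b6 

  a b c d e f g h
  ─────────────────
8│♜ ♞ ♝ ♛ ♚ ♝ ♞ ♜│8
7│♟ · ♟ · ♟ ♟ ♟ ♟│7
6│· ♟ · ♟ · · · ·│6
5│· · · · · · · ·│5
4│· · · · · · · ·│4
3│♘ · · · · ♙ · ·│3
2│♙ ♙ ♙ ♙ ♙ · ♙ ♙│2
1│♖ · ♗ ♕ ♔ ♗ ♘ ♖│1
  ─────────────────
  a b c d e f g h

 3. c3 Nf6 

  a b c d e f g h
  ─────────────────
8│♜ ♞ ♝ ♛ ♚ ♝ · ♜│8
7│♟ · ♟ · ♟ ♟ ♟ ♟│7
6│· ♟ · ♟ · ♞ · ·│6
5│· · · · · · · ·│5
4│· · · · · · · ·│4
3│♘ · ♙ · · ♙ · ·│3
2│♙ ♙ · ♙ ♙ · ♙ ♙│2
1│♖ · ♗ ♕ ♔ ♗ ♘ ♖│1
  ─────────────────
  a b c d e f g h

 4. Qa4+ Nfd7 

  a b c d e f g h
  ─────────────────
8│♜ ♞ ♝ ♛ ♚ ♝ · ♜│8
7│♟ · ♟ ♞ ♟ ♟ ♟ ♟│7
6│· ♟ · ♟ · · · ·│6
5│· · · · · · · ·│5
4│♕ · · · · · · ·│4
3│♘ · ♙ · · ♙ · ·│3
2│♙ ♙ · ♙ ♙ · ♙ ♙│2
1│♖ · ♗ · ♔ ♗ ♘ ♖│1
  ─────────────────
  a b c d e f g h

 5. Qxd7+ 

  a b c d e f g h
  ─────────────────
8│♜ ♞ ♝ ♛ ♚ ♝ · ♜│8
7│♟ · ♟ ♕ ♟ ♟ ♟ ♟│7
6│· ♟ · ♟ · · · ·│6
5│· · · · · · · ·│5
4│· · · · · · · ·│4
3│♘ · ♙ · · ♙ · ·│3
2│♙ ♙ · ♙ ♙ · ♙ ♙│2
1│♖ · ♗ · ♔ ♗ ♘ ♖│1
  ─────────────────
  a b c d e f g h


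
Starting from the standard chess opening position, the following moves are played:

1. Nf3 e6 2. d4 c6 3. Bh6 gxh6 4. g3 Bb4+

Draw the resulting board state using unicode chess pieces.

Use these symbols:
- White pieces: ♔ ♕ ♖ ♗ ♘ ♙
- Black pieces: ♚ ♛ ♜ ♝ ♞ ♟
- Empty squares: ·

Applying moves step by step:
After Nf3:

♜ ♞ ♝ ♛ ♚ ♝ ♞ ♜
♟ ♟ ♟ ♟ ♟ ♟ ♟ ♟
· · · · · · · ·
· · · · · · · ·
· · · · · · · ·
· · · · · ♘ · ·
♙ ♙ ♙ ♙ ♙ ♙ ♙ ♙
♖ ♘ ♗ ♕ ♔ ♗ · ♖


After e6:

♜ ♞ ♝ ♛ ♚ ♝ ♞ ♜
♟ ♟ ♟ ♟ · ♟ ♟ ♟
· · · · ♟ · · ·
· · · · · · · ·
· · · · · · · ·
· · · · · ♘ · ·
♙ ♙ ♙ ♙ ♙ ♙ ♙ ♙
♖ ♘ ♗ ♕ ♔ ♗ · ♖


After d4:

♜ ♞ ♝ ♛ ♚ ♝ ♞ ♜
♟ ♟ ♟ ♟ · ♟ ♟ ♟
· · · · ♟ · · ·
· · · · · · · ·
· · · ♙ · · · ·
· · · · · ♘ · ·
♙ ♙ ♙ · ♙ ♙ ♙ ♙
♖ ♘ ♗ ♕ ♔ ♗ · ♖


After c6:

♜ ♞ ♝ ♛ ♚ ♝ ♞ ♜
♟ ♟ · ♟ · ♟ ♟ ♟
· · ♟ · ♟ · · ·
· · · · · · · ·
· · · ♙ · · · ·
· · · · · ♘ · ·
♙ ♙ ♙ · ♙ ♙ ♙ ♙
♖ ♘ ♗ ♕ ♔ ♗ · ♖


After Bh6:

♜ ♞ ♝ ♛ ♚ ♝ ♞ ♜
♟ ♟ · ♟ · ♟ ♟ ♟
· · ♟ · ♟ · · ♗
· · · · · · · ·
· · · ♙ · · · ·
· · · · · ♘ · ·
♙ ♙ ♙ · ♙ ♙ ♙ ♙
♖ ♘ · ♕ ♔ ♗ · ♖


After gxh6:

♜ ♞ ♝ ♛ ♚ ♝ ♞ ♜
♟ ♟ · ♟ · ♟ · ♟
· · ♟ · ♟ · · ♟
· · · · · · · ·
· · · ♙ · · · ·
· · · · · ♘ · ·
♙ ♙ ♙ · ♙ ♙ ♙ ♙
♖ ♘ · ♕ ♔ ♗ · ♖


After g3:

♜ ♞ ♝ ♛ ♚ ♝ ♞ ♜
♟ ♟ · ♟ · ♟ · ♟
· · ♟ · ♟ · · ♟
· · · · · · · ·
· · · ♙ · · · ·
· · · · · ♘ ♙ ·
♙ ♙ ♙ · ♙ ♙ · ♙
♖ ♘ · ♕ ♔ ♗ · ♖


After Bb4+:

♜ ♞ ♝ ♛ ♚ · ♞ ♜
♟ ♟ · ♟ · ♟ · ♟
· · ♟ · ♟ · · ♟
· · · · · · · ·
· ♝ · ♙ · · · ·
· · · · · ♘ ♙ ·
♙ ♙ ♙ · ♙ ♙ · ♙
♖ ♘ · ♕ ♔ ♗ · ♖



  a b c d e f g h
  ─────────────────
8│♜ ♞ ♝ ♛ ♚ · ♞ ♜│8
7│♟ ♟ · ♟ · ♟ · ♟│7
6│· · ♟ · ♟ · · ♟│6
5│· · · · · · · ·│5
4│· ♝ · ♙ · · · ·│4
3│· · · · · ♘ ♙ ·│3
2│♙ ♙ ♙ · ♙ ♙ · ♙│2
1│♖ ♘ · ♕ ♔ ♗ · ♖│1
  ─────────────────
  a b c d e f g h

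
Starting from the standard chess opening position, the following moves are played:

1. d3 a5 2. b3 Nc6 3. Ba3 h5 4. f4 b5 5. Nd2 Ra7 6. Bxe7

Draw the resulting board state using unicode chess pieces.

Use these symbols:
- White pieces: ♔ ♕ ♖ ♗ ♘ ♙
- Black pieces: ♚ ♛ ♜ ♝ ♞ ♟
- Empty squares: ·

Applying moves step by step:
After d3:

♜ ♞ ♝ ♛ ♚ ♝ ♞ ♜
♟ ♟ ♟ ♟ ♟ ♟ ♟ ♟
· · · · · · · ·
· · · · · · · ·
· · · · · · · ·
· · · ♙ · · · ·
♙ ♙ ♙ · ♙ ♙ ♙ ♙
♖ ♘ ♗ ♕ ♔ ♗ ♘ ♖


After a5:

♜ ♞ ♝ ♛ ♚ ♝ ♞ ♜
· ♟ ♟ ♟ ♟ ♟ ♟ ♟
· · · · · · · ·
♟ · · · · · · ·
· · · · · · · ·
· · · ♙ · · · ·
♙ ♙ ♙ · ♙ ♙ ♙ ♙
♖ ♘ ♗ ♕ ♔ ♗ ♘ ♖


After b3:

♜ ♞ ♝ ♛ ♚ ♝ ♞ ♜
· ♟ ♟ ♟ ♟ ♟ ♟ ♟
· · · · · · · ·
♟ · · · · · · ·
· · · · · · · ·
· ♙ · ♙ · · · ·
♙ · ♙ · ♙ ♙ ♙ ♙
♖ ♘ ♗ ♕ ♔ ♗ ♘ ♖


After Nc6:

♜ · ♝ ♛ ♚ ♝ ♞ ♜
· ♟ ♟ ♟ ♟ ♟ ♟ ♟
· · ♞ · · · · ·
♟ · · · · · · ·
· · · · · · · ·
· ♙ · ♙ · · · ·
♙ · ♙ · ♙ ♙ ♙ ♙
♖ ♘ ♗ ♕ ♔ ♗ ♘ ♖


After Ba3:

♜ · ♝ ♛ ♚ ♝ ♞ ♜
· ♟ ♟ ♟ ♟ ♟ ♟ ♟
· · ♞ · · · · ·
♟ · · · · · · ·
· · · · · · · ·
♗ ♙ · ♙ · · · ·
♙ · ♙ · ♙ ♙ ♙ ♙
♖ ♘ · ♕ ♔ ♗ ♘ ♖


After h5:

♜ · ♝ ♛ ♚ ♝ ♞ ♜
· ♟ ♟ ♟ ♟ ♟ ♟ ·
· · ♞ · · · · ·
♟ · · · · · · ♟
· · · · · · · ·
♗ ♙ · ♙ · · · ·
♙ · ♙ · ♙ ♙ ♙ ♙
♖ ♘ · ♕ ♔ ♗ ♘ ♖


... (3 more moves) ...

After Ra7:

· · ♝ ♛ ♚ ♝ ♞ ♜
♜ · ♟ ♟ ♟ ♟ ♟ ·
· · ♞ · · · · ·
♟ ♟ · · · · · ♟
· · · · · ♙ · ·
♗ ♙ · ♙ · · · ·
♙ · ♙ ♘ ♙ · ♙ ♙
♖ · · ♕ ♔ ♗ ♘ ♖


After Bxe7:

· · ♝ ♛ ♚ ♝ ♞ ♜
♜ · ♟ ♟ ♗ ♟ ♟ ·
· · ♞ · · · · ·
♟ ♟ · · · · · ♟
· · · · · ♙ · ·
· ♙ · ♙ · · · ·
♙ · ♙ ♘ ♙ · ♙ ♙
♖ · · ♕ ♔ ♗ ♘ ♖



  a b c d e f g h
  ─────────────────
8│· · ♝ ♛ ♚ ♝ ♞ ♜│8
7│♜ · ♟ ♟ ♗ ♟ ♟ ·│7
6│· · ♞ · · · · ·│6
5│♟ ♟ · · · · · ♟│5
4│· · · · · ♙ · ·│4
3│· ♙ · ♙ · · · ·│3
2│♙ · ♙ ♘ ♙ · ♙ ♙│2
1│♖ · · ♕ ♔ ♗ ♘ ♖│1
  ─────────────────
  a b c d e f g h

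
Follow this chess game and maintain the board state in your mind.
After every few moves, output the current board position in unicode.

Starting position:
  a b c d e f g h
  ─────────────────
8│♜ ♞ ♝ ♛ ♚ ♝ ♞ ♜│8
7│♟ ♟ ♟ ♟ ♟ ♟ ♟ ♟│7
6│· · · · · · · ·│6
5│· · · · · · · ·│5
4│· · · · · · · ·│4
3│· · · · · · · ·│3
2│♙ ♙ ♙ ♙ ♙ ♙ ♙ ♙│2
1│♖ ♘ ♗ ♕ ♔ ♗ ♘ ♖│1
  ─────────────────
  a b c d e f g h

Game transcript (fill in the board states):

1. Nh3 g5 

  a b c d e f g h
  ─────────────────
8│♜ ♞ ♝ ♛ ♚ ♝ ♞ ♜│8
7│♟ ♟ ♟ ♟ ♟ ♟ · ♟│7
6│· · · · · · · ·│6
5│· · · · · · ♟ ·│5
4│· · · · · · · ·│4
3│· · · · · · · ♘│3
2│♙ ♙ ♙ ♙ ♙ ♙ ♙ ♙│2
1│♖ ♘ ♗ ♕ ♔ ♗ · ♖│1
  ─────────────────
  a b c d e f g h

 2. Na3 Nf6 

  a b c d e f g h
  ─────────────────
8│♜ ♞ ♝ ♛ ♚ ♝ · ♜│8
7│♟ ♟ ♟ ♟ ♟ ♟ · ♟│7
6│· · · · · ♞ · ·│6
5│· · · · · · ♟ ·│5
4│· · · · · · · ·│4
3│♘ · · · · · · ♘│3
2│♙ ♙ ♙ ♙ ♙ ♙ ♙ ♙│2
1│♖ · ♗ ♕ ♔ ♗ · ♖│1
  ─────────────────
  a b c d e f g h

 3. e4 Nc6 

  a b c d e f g h
  ─────────────────
8│♜ · ♝ ♛ ♚ ♝ · ♜│8
7│♟ ♟ ♟ ♟ ♟ ♟ · ♟│7
6│· · ♞ · · ♞ · ·│6
5│· · · · · · ♟ ·│5
4│· · · · ♙ · · ·│4
3│♘ · · · · · · ♘│3
2│♙ ♙ ♙ ♙ · ♙ ♙ ♙│2
1│♖ · ♗ ♕ ♔ ♗ · ♖│1
  ─────────────────
  a b c d e f g h

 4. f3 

  a b c d e f g h
  ─────────────────
8│♜ · ♝ ♛ ♚ ♝ · ♜│8
7│♟ ♟ ♟ ♟ ♟ ♟ · ♟│7
6│· · ♞ · · ♞ · ·│6
5│· · · · · · ♟ ·│5
4│· · · · ♙ · · ·│4
3│♘ · · · · ♙ · ♘│3
2│♙ ♙ ♙ ♙ · · ♙ ♙│2
1│♖ · ♗ ♕ ♔ ♗ · ♖│1
  ─────────────────
  a b c d e f g h


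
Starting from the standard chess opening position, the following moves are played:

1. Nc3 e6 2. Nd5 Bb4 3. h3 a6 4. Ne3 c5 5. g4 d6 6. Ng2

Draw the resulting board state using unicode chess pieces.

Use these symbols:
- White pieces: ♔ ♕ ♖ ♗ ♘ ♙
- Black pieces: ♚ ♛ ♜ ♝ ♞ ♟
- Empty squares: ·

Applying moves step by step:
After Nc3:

♜ ♞ ♝ ♛ ♚ ♝ ♞ ♜
♟ ♟ ♟ ♟ ♟ ♟ ♟ ♟
· · · · · · · ·
· · · · · · · ·
· · · · · · · ·
· · ♘ · · · · ·
♙ ♙ ♙ ♙ ♙ ♙ ♙ ♙
♖ · ♗ ♕ ♔ ♗ ♘ ♖


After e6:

♜ ♞ ♝ ♛ ♚ ♝ ♞ ♜
♟ ♟ ♟ ♟ · ♟ ♟ ♟
· · · · ♟ · · ·
· · · · · · · ·
· · · · · · · ·
· · ♘ · · · · ·
♙ ♙ ♙ ♙ ♙ ♙ ♙ ♙
♖ · ♗ ♕ ♔ ♗ ♘ ♖


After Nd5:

♜ ♞ ♝ ♛ ♚ ♝ ♞ ♜
♟ ♟ ♟ ♟ · ♟ ♟ ♟
· · · · ♟ · · ·
· · · ♘ · · · ·
· · · · · · · ·
· · · · · · · ·
♙ ♙ ♙ ♙ ♙ ♙ ♙ ♙
♖ · ♗ ♕ ♔ ♗ ♘ ♖


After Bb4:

♜ ♞ ♝ ♛ ♚ · ♞ ♜
♟ ♟ ♟ ♟ · ♟ ♟ ♟
· · · · ♟ · · ·
· · · ♘ · · · ·
· ♝ · · · · · ·
· · · · · · · ·
♙ ♙ ♙ ♙ ♙ ♙ ♙ ♙
♖ · ♗ ♕ ♔ ♗ ♘ ♖


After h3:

♜ ♞ ♝ ♛ ♚ · ♞ ♜
♟ ♟ ♟ ♟ · ♟ ♟ ♟
· · · · ♟ · · ·
· · · ♘ · · · ·
· ♝ · · · · · ·
· · · · · · · ♙
♙ ♙ ♙ ♙ ♙ ♙ ♙ ·
♖ · ♗ ♕ ♔ ♗ ♘ ♖


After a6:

♜ ♞ ♝ ♛ ♚ · ♞ ♜
· ♟ ♟ ♟ · ♟ ♟ ♟
♟ · · · ♟ · · ·
· · · ♘ · · · ·
· ♝ · · · · · ·
· · · · · · · ♙
♙ ♙ ♙ ♙ ♙ ♙ ♙ ·
♖ · ♗ ♕ ♔ ♗ ♘ ♖


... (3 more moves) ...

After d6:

♜ ♞ ♝ ♛ ♚ · ♞ ♜
· ♟ · · · ♟ ♟ ♟
♟ · · ♟ ♟ · · ·
· · ♟ · · · · ·
· ♝ · · · · ♙ ·
· · · · ♘ · · ♙
♙ ♙ ♙ ♙ ♙ ♙ · ·
♖ · ♗ ♕ ♔ ♗ ♘ ♖


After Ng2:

♜ ♞ ♝ ♛ ♚ · ♞ ♜
· ♟ · · · ♟ ♟ ♟
♟ · · ♟ ♟ · · ·
· · ♟ · · · · ·
· ♝ · · · · ♙ ·
· · · · · · · ♙
♙ ♙ ♙ ♙ ♙ ♙ ♘ ·
♖ · ♗ ♕ ♔ ♗ ♘ ♖



  a b c d e f g h
  ─────────────────
8│♜ ♞ ♝ ♛ ♚ · ♞ ♜│8
7│· ♟ · · · ♟ ♟ ♟│7
6│♟ · · ♟ ♟ · · ·│6
5│· · ♟ · · · · ·│5
4│· ♝ · · · · ♙ ·│4
3│· · · · · · · ♙│3
2│♙ ♙ ♙ ♙ ♙ ♙ ♘ ·│2
1│♖ · ♗ ♕ ♔ ♗ ♘ ♖│1
  ─────────────────
  a b c d e f g h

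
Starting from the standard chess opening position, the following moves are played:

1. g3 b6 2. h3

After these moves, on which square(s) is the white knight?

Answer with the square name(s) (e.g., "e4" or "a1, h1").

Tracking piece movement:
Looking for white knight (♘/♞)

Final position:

  a b c d e f g h
  ─────────────────
8│♜ ♞ ♝ ♛ ♚ ♝ ♞ ♜│8
7│♟ · ♟ ♟ ♟ ♟ ♟ ♟│7
6│· ♟ · · · · · ·│6
5│· · · · · · · ·│5
4│· · · · · · · ·│4
3│· · · · · · ♙ ♙│3
2│♙ ♙ ♙ ♙ ♙ ♙ · ·│2
1│♖ ♘ ♗ ♕ ♔ ♗ ♘ ♖│1
  ─────────────────
  a b c d e f g h


b1, g1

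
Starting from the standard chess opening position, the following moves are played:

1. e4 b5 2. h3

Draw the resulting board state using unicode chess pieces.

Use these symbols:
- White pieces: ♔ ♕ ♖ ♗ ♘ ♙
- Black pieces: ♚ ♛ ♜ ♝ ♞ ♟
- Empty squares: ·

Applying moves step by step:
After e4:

♜ ♞ ♝ ♛ ♚ ♝ ♞ ♜
♟ ♟ ♟ ♟ ♟ ♟ ♟ ♟
· · · · · · · ·
· · · · · · · ·
· · · · ♙ · · ·
· · · · · · · ·
♙ ♙ ♙ ♙ · ♙ ♙ ♙
♖ ♘ ♗ ♕ ♔ ♗ ♘ ♖


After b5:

♜ ♞ ♝ ♛ ♚ ♝ ♞ ♜
♟ · ♟ ♟ ♟ ♟ ♟ ♟
· · · · · · · ·
· ♟ · · · · · ·
· · · · ♙ · · ·
· · · · · · · ·
♙ ♙ ♙ ♙ · ♙ ♙ ♙
♖ ♘ ♗ ♕ ♔ ♗ ♘ ♖


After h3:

♜ ♞ ♝ ♛ ♚ ♝ ♞ ♜
♟ · ♟ ♟ ♟ ♟ ♟ ♟
· · · · · · · ·
· ♟ · · · · · ·
· · · · ♙ · · ·
· · · · · · · ♙
♙ ♙ ♙ ♙ · ♙ ♙ ·
♖ ♘ ♗ ♕ ♔ ♗ ♘ ♖



  a b c d e f g h
  ─────────────────
8│♜ ♞ ♝ ♛ ♚ ♝ ♞ ♜│8
7│♟ · ♟ ♟ ♟ ♟ ♟ ♟│7
6│· · · · · · · ·│6
5│· ♟ · · · · · ·│5
4│· · · · ♙ · · ·│4
3│· · · · · · · ♙│3
2│♙ ♙ ♙ ♙ · ♙ ♙ ·│2
1│♖ ♘ ♗ ♕ ♔ ♗ ♘ ♖│1
  ─────────────────
  a b c d e f g h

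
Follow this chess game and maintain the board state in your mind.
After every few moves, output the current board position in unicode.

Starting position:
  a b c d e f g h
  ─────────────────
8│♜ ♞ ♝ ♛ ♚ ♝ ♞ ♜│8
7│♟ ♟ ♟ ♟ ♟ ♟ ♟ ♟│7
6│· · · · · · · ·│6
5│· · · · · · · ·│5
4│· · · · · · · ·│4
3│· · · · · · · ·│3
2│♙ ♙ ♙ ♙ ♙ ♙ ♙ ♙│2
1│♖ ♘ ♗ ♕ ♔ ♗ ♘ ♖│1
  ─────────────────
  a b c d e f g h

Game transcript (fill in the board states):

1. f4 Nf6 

  a b c d e f g h
  ─────────────────
8│♜ ♞ ♝ ♛ ♚ ♝ · ♜│8
7│♟ ♟ ♟ ♟ ♟ ♟ ♟ ♟│7
6│· · · · · ♞ · ·│6
5│· · · · · · · ·│5
4│· · · · · ♙ · ·│4
3│· · · · · · · ·│3
2│♙ ♙ ♙ ♙ ♙ · ♙ ♙│2
1│♖ ♘ ♗ ♕ ♔ ♗ ♘ ♖│1
  ─────────────────
  a b c d e f g h

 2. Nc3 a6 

  a b c d e f g h
  ─────────────────
8│♜ ♞ ♝ ♛ ♚ ♝ · ♜│8
7│· ♟ ♟ ♟ ♟ ♟ ♟ ♟│7
6│♟ · · · · ♞ · ·│6
5│· · · · · · · ·│5
4│· · · · · ♙ · ·│4
3│· · ♘ · · · · ·│3
2│♙ ♙ ♙ ♙ ♙ · ♙ ♙│2
1│♖ · ♗ ♕ ♔ ♗ ♘ ♖│1
  ─────────────────
  a b c d e f g h

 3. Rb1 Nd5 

  a b c d e f g h
  ─────────────────
8│♜ ♞ ♝ ♛ ♚ ♝ · ♜│8
7│· ♟ ♟ ♟ ♟ ♟ ♟ ♟│7
6│♟ · · · · · · ·│6
5│· · · ♞ · · · ·│5
4│· · · · · ♙ · ·│4
3│· · ♘ · · · · ·│3
2│♙ ♙ ♙ ♙ ♙ · ♙ ♙│2
1│· ♖ ♗ ♕ ♔ ♗ ♘ ♖│1
  ─────────────────
  a b c d e f g h

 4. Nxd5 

  a b c d e f g h
  ─────────────────
8│♜ ♞ ♝ ♛ ♚ ♝ · ♜│8
7│· ♟ ♟ ♟ ♟ ♟ ♟ ♟│7
6│♟ · · · · · · ·│6
5│· · · ♘ · · · ·│5
4│· · · · · ♙ · ·│4
3│· · · · · · · ·│3
2│♙ ♙ ♙ ♙ ♙ · ♙ ♙│2
1│· ♖ ♗ ♕ ♔ ♗ ♘ ♖│1
  ─────────────────
  a b c d e f g h


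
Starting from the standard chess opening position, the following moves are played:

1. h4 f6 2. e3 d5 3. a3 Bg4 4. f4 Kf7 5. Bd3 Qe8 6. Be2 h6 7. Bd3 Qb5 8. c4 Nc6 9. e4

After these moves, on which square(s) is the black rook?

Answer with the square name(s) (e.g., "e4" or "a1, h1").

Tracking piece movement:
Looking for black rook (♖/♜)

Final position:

  a b c d e f g h
  ─────────────────
8│♜ · · · · ♝ ♞ ♜│8
7│♟ ♟ ♟ · ♟ ♚ ♟ ·│7
6│· · ♞ · · ♟ · ♟│6
5│· ♛ · ♟ · · · ·│5
4│· · ♙ · ♙ ♙ ♝ ♙│4
3│♙ · · ♗ · · · ·│3
2│· ♙ · ♙ · · ♙ ·│2
1│♖ ♘ ♗ ♕ ♔ · ♘ ♖│1
  ─────────────────
  a b c d e f g h


a8, h8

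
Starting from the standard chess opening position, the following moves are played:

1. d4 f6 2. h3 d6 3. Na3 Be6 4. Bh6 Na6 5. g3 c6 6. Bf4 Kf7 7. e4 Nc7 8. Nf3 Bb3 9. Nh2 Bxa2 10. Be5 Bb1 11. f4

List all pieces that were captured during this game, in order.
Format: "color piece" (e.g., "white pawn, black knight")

Tracking captures:
  Bxa2: captured white pawn

white pawn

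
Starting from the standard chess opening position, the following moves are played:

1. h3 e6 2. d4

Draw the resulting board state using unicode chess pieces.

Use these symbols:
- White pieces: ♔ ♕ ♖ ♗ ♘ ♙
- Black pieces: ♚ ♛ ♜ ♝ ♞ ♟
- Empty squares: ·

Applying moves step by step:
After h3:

♜ ♞ ♝ ♛ ♚ ♝ ♞ ♜
♟ ♟ ♟ ♟ ♟ ♟ ♟ ♟
· · · · · · · ·
· · · · · · · ·
· · · · · · · ·
· · · · · · · ♙
♙ ♙ ♙ ♙ ♙ ♙ ♙ ·
♖ ♘ ♗ ♕ ♔ ♗ ♘ ♖


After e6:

♜ ♞ ♝ ♛ ♚ ♝ ♞ ♜
♟ ♟ ♟ ♟ · ♟ ♟ ♟
· · · · ♟ · · ·
· · · · · · · ·
· · · · · · · ·
· · · · · · · ♙
♙ ♙ ♙ ♙ ♙ ♙ ♙ ·
♖ ♘ ♗ ♕ ♔ ♗ ♘ ♖


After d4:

♜ ♞ ♝ ♛ ♚ ♝ ♞ ♜
♟ ♟ ♟ ♟ · ♟ ♟ ♟
· · · · ♟ · · ·
· · · · · · · ·
· · · ♙ · · · ·
· · · · · · · ♙
♙ ♙ ♙ · ♙ ♙ ♙ ·
♖ ♘ ♗ ♕ ♔ ♗ ♘ ♖



  a b c d e f g h
  ─────────────────
8│♜ ♞ ♝ ♛ ♚ ♝ ♞ ♜│8
7│♟ ♟ ♟ ♟ · ♟ ♟ ♟│7
6│· · · · ♟ · · ·│6
5│· · · · · · · ·│5
4│· · · ♙ · · · ·│4
3│· · · · · · · ♙│3
2│♙ ♙ ♙ · ♙ ♙ ♙ ·│2
1│♖ ♘ ♗ ♕ ♔ ♗ ♘ ♖│1
  ─────────────────
  a b c d e f g h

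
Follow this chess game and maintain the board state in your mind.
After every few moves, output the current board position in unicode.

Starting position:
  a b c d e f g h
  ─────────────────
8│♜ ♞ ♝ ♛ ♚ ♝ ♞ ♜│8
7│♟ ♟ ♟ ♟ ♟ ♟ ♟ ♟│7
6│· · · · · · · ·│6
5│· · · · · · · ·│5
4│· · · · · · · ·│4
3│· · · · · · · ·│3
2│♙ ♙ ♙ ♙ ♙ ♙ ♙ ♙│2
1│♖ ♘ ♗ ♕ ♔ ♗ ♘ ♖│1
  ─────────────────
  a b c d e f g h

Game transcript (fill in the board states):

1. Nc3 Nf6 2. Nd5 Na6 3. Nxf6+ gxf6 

  a b c d e f g h
  ─────────────────
8│♜ · ♝ ♛ ♚ ♝ · ♜│8
7│♟ ♟ ♟ ♟ ♟ ♟ · ♟│7
6│♞ · · · · ♟ · ·│6
5│· · · · · · · ·│5
4│· · · · · · · ·│4
3│· · · · · · · ·│3
2│♙ ♙ ♙ ♙ ♙ ♙ ♙ ♙│2
1│♖ · ♗ ♕ ♔ ♗ ♘ ♖│1
  ─────────────────
  a b c d e f g h

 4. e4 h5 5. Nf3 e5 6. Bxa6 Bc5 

  a b c d e f g h
  ─────────────────
8│♜ · ♝ ♛ ♚ · · ♜│8
7│♟ ♟ ♟ ♟ · ♟ · ·│7
6│♗ · · · · ♟ · ·│6
5│· · ♝ · ♟ · · ♟│5
4│· · · · ♙ · · ·│4
3│· · · · · ♘ · ·│3
2│♙ ♙ ♙ ♙ · ♙ ♙ ♙│2
1│♖ · ♗ ♕ ♔ · · ♖│1
  ─────────────────
  a b c d e f g h

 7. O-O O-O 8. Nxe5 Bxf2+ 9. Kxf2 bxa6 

  a b c d e f g h
  ─────────────────
8│♜ · ♝ ♛ · ♜ ♚ ·│8
7│♟ · ♟ ♟ · ♟ · ·│7
6│♟ · · · · ♟ · ·│6
5│· · · · ♘ · · ♟│5
4│· · · · ♙ · · ·│4
3│· · · · · · · ·│3
2│♙ ♙ ♙ ♙ · ♔ ♙ ♙│2
1│♖ · ♗ ♕ · ♖ · ·│1
  ─────────────────
  a b c d e f g h

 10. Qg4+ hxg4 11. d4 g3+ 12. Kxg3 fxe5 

  a b c d e f g h
  ─────────────────
8│♜ · ♝ ♛ · ♜ ♚ ·│8
7│♟ · ♟ ♟ · ♟ · ·│7
6│♟ · · · · · · ·│6
5│· · · · ♟ · · ·│5
4│· · · ♙ ♙ · · ·│4
3│· · · · · · ♔ ·│3
2│♙ ♙ ♙ · · · ♙ ♙│2
1│♖ · ♗ · · ♖ · ·│1
  ─────────────────
  a b c d e f g h

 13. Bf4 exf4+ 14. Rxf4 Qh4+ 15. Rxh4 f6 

  a b c d e f g h
  ─────────────────
8│♜ · ♝ · · ♜ ♚ ·│8
7│♟ · ♟ ♟ · · · ·│7
6│♟ · · · · ♟ · ·│6
5│· · · · · · · ·│5
4│· · · ♙ ♙ · · ♖│4
3│· · · · · · ♔ ·│3
2│♙ ♙ ♙ · · · ♙ ♙│2
1│♖ · · · · · · ·│1
  ─────────────────
  a b c d e f g h



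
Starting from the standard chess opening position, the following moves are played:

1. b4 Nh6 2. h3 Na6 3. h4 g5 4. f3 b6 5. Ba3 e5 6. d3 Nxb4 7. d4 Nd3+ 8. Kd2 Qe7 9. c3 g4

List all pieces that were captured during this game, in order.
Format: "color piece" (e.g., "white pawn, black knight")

Tracking captures:
  Nxb4: captured white pawn

white pawn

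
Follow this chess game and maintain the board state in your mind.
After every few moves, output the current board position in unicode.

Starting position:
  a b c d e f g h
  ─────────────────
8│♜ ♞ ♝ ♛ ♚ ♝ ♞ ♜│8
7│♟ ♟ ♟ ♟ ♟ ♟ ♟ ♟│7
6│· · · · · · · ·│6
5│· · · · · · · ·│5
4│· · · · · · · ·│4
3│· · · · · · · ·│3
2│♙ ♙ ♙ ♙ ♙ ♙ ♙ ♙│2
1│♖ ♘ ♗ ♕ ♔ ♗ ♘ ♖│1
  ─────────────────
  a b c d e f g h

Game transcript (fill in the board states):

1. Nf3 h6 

  a b c d e f g h
  ─────────────────
8│♜ ♞ ♝ ♛ ♚ ♝ ♞ ♜│8
7│♟ ♟ ♟ ♟ ♟ ♟ ♟ ·│7
6│· · · · · · · ♟│6
5│· · · · · · · ·│5
4│· · · · · · · ·│4
3│· · · · · ♘ · ·│3
2│♙ ♙ ♙ ♙ ♙ ♙ ♙ ♙│2
1│♖ ♘ ♗ ♕ ♔ ♗ · ♖│1
  ─────────────────
  a b c d e f g h

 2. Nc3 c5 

  a b c d e f g h
  ─────────────────
8│♜ ♞ ♝ ♛ ♚ ♝ ♞ ♜│8
7│♟ ♟ · ♟ ♟ ♟ ♟ ·│7
6│· · · · · · · ♟│6
5│· · ♟ · · · · ·│5
4│· · · · · · · ·│4
3│· · ♘ · · ♘ · ·│3
2│♙ ♙ ♙ ♙ ♙ ♙ ♙ ♙│2
1│♖ · ♗ ♕ ♔ ♗ · ♖│1
  ─────────────────
  a b c d e f g h

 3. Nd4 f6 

  a b c d e f g h
  ─────────────────
8│♜ ♞ ♝ ♛ ♚ ♝ ♞ ♜│8
7│♟ ♟ · ♟ ♟ · ♟ ·│7
6│· · · · · ♟ · ♟│6
5│· · ♟ · · · · ·│5
4│· · · ♘ · · · ·│4
3│· · ♘ · · · · ·│3
2│♙ ♙ ♙ ♙ ♙ ♙ ♙ ♙│2
1│♖ · ♗ ♕ ♔ ♗ · ♖│1
  ─────────────────
  a b c d e f g h

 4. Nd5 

  a b c d e f g h
  ─────────────────
8│♜ ♞ ♝ ♛ ♚ ♝ ♞ ♜│8
7│♟ ♟ · ♟ ♟ · ♟ ·│7
6│· · · · · ♟ · ♟│6
5│· · ♟ ♘ · · · ·│5
4│· · · ♘ · · · ·│4
3│· · · · · · · ·│3
2│♙ ♙ ♙ ♙ ♙ ♙ ♙ ♙│2
1│♖ · ♗ ♕ ♔ ♗ · ♖│1
  ─────────────────
  a b c d e f g h


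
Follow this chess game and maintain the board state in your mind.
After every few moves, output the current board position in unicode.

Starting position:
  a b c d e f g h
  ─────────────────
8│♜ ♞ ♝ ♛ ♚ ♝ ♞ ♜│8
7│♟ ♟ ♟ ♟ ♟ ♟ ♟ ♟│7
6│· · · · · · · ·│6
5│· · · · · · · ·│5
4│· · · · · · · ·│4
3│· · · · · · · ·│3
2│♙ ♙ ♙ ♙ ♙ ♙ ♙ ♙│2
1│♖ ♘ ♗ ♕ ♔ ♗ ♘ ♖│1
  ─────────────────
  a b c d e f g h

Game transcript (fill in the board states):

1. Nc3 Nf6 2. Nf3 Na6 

  a b c d e f g h
  ─────────────────
8│♜ · ♝ ♛ ♚ ♝ · ♜│8
7│♟ ♟ ♟ ♟ ♟ ♟ ♟ ♟│7
6│♞ · · · · ♞ · ·│6
5│· · · · · · · ·│5
4│· · · · · · · ·│4
3│· · ♘ · · ♘ · ·│3
2│♙ ♙ ♙ ♙ ♙ ♙ ♙ ♙│2
1│♖ · ♗ ♕ ♔ ♗ · ♖│1
  ─────────────────
  a b c d e f g h

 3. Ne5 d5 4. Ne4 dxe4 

  a b c d e f g h
  ─────────────────
8│♜ · ♝ ♛ ♚ ♝ · ♜│8
7│♟ ♟ ♟ · ♟ ♟ ♟ ♟│7
6│♞ · · · · ♞ · ·│6
5│· · · · ♘ · · ·│5
4│· · · · ♟ · · ·│4
3│· · · · · · · ·│3
2│♙ ♙ ♙ ♙ ♙ ♙ ♙ ♙│2
1│♖ · ♗ ♕ ♔ ♗ · ♖│1
  ─────────────────
  a b c d e f g h

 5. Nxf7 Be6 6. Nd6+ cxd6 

  a b c d e f g h
  ─────────────────
8│♜ · · ♛ ♚ ♝ · ♜│8
7│♟ ♟ · · ♟ · ♟ ♟│7
6│♞ · · ♟ ♝ ♞ · ·│6
5│· · · · · · · ·│5
4│· · · · ♟ · · ·│4
3│· · · · · · · ·│3
2│♙ ♙ ♙ ♙ ♙ ♙ ♙ ♙│2
1│♖ · ♗ ♕ ♔ ♗ · ♖│1
  ─────────────────
  a b c d e f g h

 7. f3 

  a b c d e f g h
  ─────────────────
8│♜ · · ♛ ♚ ♝ · ♜│8
7│♟ ♟ · · ♟ · ♟ ♟│7
6│♞ · · ♟ ♝ ♞ · ·│6
5│· · · · · · · ·│5
4│· · · · ♟ · · ·│4
3│· · · · · ♙ · ·│3
2│♙ ♙ ♙ ♙ ♙ · ♙ ♙│2
1│♖ · ♗ ♕ ♔ ♗ · ♖│1
  ─────────────────
  a b c d e f g h


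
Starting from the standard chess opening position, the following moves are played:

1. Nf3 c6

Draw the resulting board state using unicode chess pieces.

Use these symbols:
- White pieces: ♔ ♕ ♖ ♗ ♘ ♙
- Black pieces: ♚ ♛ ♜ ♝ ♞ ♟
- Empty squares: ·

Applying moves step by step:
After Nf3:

♜ ♞ ♝ ♛ ♚ ♝ ♞ ♜
♟ ♟ ♟ ♟ ♟ ♟ ♟ ♟
· · · · · · · ·
· · · · · · · ·
· · · · · · · ·
· · · · · ♘ · ·
♙ ♙ ♙ ♙ ♙ ♙ ♙ ♙
♖ ♘ ♗ ♕ ♔ ♗ · ♖


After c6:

♜ ♞ ♝ ♛ ♚ ♝ ♞ ♜
♟ ♟ · ♟ ♟ ♟ ♟ ♟
· · ♟ · · · · ·
· · · · · · · ·
· · · · · · · ·
· · · · · ♘ · ·
♙ ♙ ♙ ♙ ♙ ♙ ♙ ♙
♖ ♘ ♗ ♕ ♔ ♗ · ♖



  a b c d e f g h
  ─────────────────
8│♜ ♞ ♝ ♛ ♚ ♝ ♞ ♜│8
7│♟ ♟ · ♟ ♟ ♟ ♟ ♟│7
6│· · ♟ · · · · ·│6
5│· · · · · · · ·│5
4│· · · · · · · ·│4
3│· · · · · ♘ · ·│3
2│♙ ♙ ♙ ♙ ♙ ♙ ♙ ♙│2
1│♖ ♘ ♗ ♕ ♔ ♗ · ♖│1
  ─────────────────
  a b c d e f g h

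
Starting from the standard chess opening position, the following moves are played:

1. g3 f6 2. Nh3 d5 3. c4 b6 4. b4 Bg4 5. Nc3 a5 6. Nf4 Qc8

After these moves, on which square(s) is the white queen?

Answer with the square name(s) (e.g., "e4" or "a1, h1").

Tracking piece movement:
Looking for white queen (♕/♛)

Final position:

  a b c d e f g h
  ─────────────────
8│♜ ♞ ♛ · ♚ ♝ ♞ ♜│8
7│· · ♟ · ♟ · ♟ ♟│7
6│· ♟ · · · ♟ · ·│6
5│♟ · · ♟ · · · ·│5
4│· ♙ ♙ · · ♘ ♝ ·│4
3│· · ♘ · · · ♙ ·│3
2│♙ · · ♙ ♙ ♙ · ♙│2
1│♖ · ♗ ♕ ♔ ♗ · ♖│1
  ─────────────────
  a b c d e f g h


d1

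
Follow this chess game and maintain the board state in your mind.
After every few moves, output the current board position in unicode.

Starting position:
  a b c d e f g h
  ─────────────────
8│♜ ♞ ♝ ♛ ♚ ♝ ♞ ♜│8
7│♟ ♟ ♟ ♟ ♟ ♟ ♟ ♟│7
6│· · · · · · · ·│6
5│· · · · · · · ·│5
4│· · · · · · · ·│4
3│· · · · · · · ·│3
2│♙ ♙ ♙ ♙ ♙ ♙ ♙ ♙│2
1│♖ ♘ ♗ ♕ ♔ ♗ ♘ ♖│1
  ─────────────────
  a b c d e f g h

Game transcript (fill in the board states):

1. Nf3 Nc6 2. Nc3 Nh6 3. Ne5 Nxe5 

  a b c d e f g h
  ─────────────────
8│♜ · ♝ ♛ ♚ ♝ · ♜│8
7│♟ ♟ ♟ ♟ ♟ ♟ ♟ ♟│7
6│· · · · · · · ♞│6
5│· · · · ♞ · · ·│5
4│· · · · · · · ·│4
3│· · ♘ · · · · ·│3
2│♙ ♙ ♙ ♙ ♙ ♙ ♙ ♙│2
1│♖ · ♗ ♕ ♔ ♗ · ♖│1
  ─────────────────
  a b c d e f g h

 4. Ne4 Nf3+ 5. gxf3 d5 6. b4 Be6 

  a b c d e f g h
  ─────────────────
8│♜ · · ♛ ♚ ♝ · ♜│8
7│♟ ♟ ♟ · ♟ ♟ ♟ ♟│7
6│· · · · ♝ · · ♞│6
5│· · · ♟ · · · ·│5
4│· ♙ · · ♘ · · ·│4
3│· · · · · ♙ · ·│3
2│♙ · ♙ ♙ ♙ ♙ · ♙│2
1│♖ · ♗ ♕ ♔ ♗ · ♖│1
  ─────────────────
  a b c d e f g h

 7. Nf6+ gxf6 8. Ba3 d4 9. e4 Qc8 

  a b c d e f g h
  ─────────────────
8│♜ · ♛ · ♚ ♝ · ♜│8
7│♟ ♟ ♟ · ♟ ♟ · ♟│7
6│· · · · ♝ ♟ · ♞│6
5│· · · · · · · ·│5
4│· ♙ · ♟ ♙ · · ·│4
3│♗ · · · · ♙ · ·│3
2│♙ · ♙ ♙ · ♙ · ♙│2
1│♖ · · ♕ ♔ ♗ · ♖│1
  ─────────────────
  a b c d e f g h

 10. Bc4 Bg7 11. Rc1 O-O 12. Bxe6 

  a b c d e f g h
  ─────────────────
8│♜ · ♛ · · ♜ ♚ ·│8
7│♟ ♟ ♟ · ♟ ♟ ♝ ♟│7
6│· · · · ♗ ♟ · ♞│6
5│· · · · · · · ·│5
4│· ♙ · ♟ ♙ · · ·│4
3│♗ · · · · ♙ · ·│3
2│♙ · ♙ ♙ · ♙ · ♙│2
1│· · ♖ ♕ ♔ · · ♖│1
  ─────────────────
  a b c d e f g h


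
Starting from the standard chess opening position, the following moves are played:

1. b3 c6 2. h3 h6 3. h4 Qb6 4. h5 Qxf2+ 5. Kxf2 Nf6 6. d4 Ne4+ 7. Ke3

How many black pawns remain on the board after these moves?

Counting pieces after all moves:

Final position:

  a b c d e f g h
  ─────────────────
8│♜ ♞ ♝ · ♚ ♝ · ♜│8
7│♟ ♟ · ♟ ♟ ♟ ♟ ·│7
6│· · ♟ · · · · ♟│6
5│· · · · · · · ♙│5
4│· · · ♙ ♞ · · ·│4
3│· ♙ · · ♔ · · ·│3
2│♙ · ♙ · ♙ · ♙ ·│2
1│♖ ♘ ♗ ♕ · ♗ ♘ ♖│1
  ─────────────────
  a b c d e f g h


8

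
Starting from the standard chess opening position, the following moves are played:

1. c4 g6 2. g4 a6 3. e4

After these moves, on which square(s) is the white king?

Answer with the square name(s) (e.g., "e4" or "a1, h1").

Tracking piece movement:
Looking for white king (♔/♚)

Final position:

  a b c d e f g h
  ─────────────────
8│♜ ♞ ♝ ♛ ♚ ♝ ♞ ♜│8
7│· ♟ ♟ ♟ ♟ ♟ · ♟│7
6│♟ · · · · · ♟ ·│6
5│· · · · · · · ·│5
4│· · ♙ · ♙ · ♙ ·│4
3│· · · · · · · ·│3
2│♙ ♙ · ♙ · ♙ · ♙│2
1│♖ ♘ ♗ ♕ ♔ ♗ ♘ ♖│1
  ─────────────────
  a b c d e f g h


e1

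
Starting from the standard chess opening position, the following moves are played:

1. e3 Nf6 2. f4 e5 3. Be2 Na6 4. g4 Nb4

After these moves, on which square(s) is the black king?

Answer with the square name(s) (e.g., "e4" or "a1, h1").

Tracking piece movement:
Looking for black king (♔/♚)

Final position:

  a b c d e f g h
  ─────────────────
8│♜ · ♝ ♛ ♚ ♝ · ♜│8
7│♟ ♟ ♟ ♟ · ♟ ♟ ♟│7
6│· · · · · ♞ · ·│6
5│· · · · ♟ · · ·│5
4│· ♞ · · · ♙ ♙ ·│4
3│· · · · ♙ · · ·│3
2│♙ ♙ ♙ ♙ ♗ · · ♙│2
1│♖ ♘ ♗ ♕ ♔ · ♘ ♖│1
  ─────────────────
  a b c d e f g h


e8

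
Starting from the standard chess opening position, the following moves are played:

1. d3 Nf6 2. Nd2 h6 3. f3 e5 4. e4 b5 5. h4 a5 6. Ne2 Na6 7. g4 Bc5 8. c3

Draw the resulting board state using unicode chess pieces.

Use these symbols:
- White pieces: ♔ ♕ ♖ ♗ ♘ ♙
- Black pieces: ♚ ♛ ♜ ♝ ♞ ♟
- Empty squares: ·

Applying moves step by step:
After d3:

♜ ♞ ♝ ♛ ♚ ♝ ♞ ♜
♟ ♟ ♟ ♟ ♟ ♟ ♟ ♟
· · · · · · · ·
· · · · · · · ·
· · · · · · · ·
· · · ♙ · · · ·
♙ ♙ ♙ · ♙ ♙ ♙ ♙
♖ ♘ ♗ ♕ ♔ ♗ ♘ ♖


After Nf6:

♜ ♞ ♝ ♛ ♚ ♝ · ♜
♟ ♟ ♟ ♟ ♟ ♟ ♟ ♟
· · · · · ♞ · ·
· · · · · · · ·
· · · · · · · ·
· · · ♙ · · · ·
♙ ♙ ♙ · ♙ ♙ ♙ ♙
♖ ♘ ♗ ♕ ♔ ♗ ♘ ♖


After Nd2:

♜ ♞ ♝ ♛ ♚ ♝ · ♜
♟ ♟ ♟ ♟ ♟ ♟ ♟ ♟
· · · · · ♞ · ·
· · · · · · · ·
· · · · · · · ·
· · · ♙ · · · ·
♙ ♙ ♙ ♘ ♙ ♙ ♙ ♙
♖ · ♗ ♕ ♔ ♗ ♘ ♖


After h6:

♜ ♞ ♝ ♛ ♚ ♝ · ♜
♟ ♟ ♟ ♟ ♟ ♟ ♟ ·
· · · · · ♞ · ♟
· · · · · · · ·
· · · · · · · ·
· · · ♙ · · · ·
♙ ♙ ♙ ♘ ♙ ♙ ♙ ♙
♖ · ♗ ♕ ♔ ♗ ♘ ♖


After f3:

♜ ♞ ♝ ♛ ♚ ♝ · ♜
♟ ♟ ♟ ♟ ♟ ♟ ♟ ·
· · · · · ♞ · ♟
· · · · · · · ·
· · · · · · · ·
· · · ♙ · ♙ · ·
♙ ♙ ♙ ♘ ♙ · ♙ ♙
♖ · ♗ ♕ ♔ ♗ ♘ ♖


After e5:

♜ ♞ ♝ ♛ ♚ ♝ · ♜
♟ ♟ ♟ ♟ · ♟ ♟ ·
· · · · · ♞ · ♟
· · · · ♟ · · ·
· · · · · · · ·
· · · ♙ · ♙ · ·
♙ ♙ ♙ ♘ ♙ · ♙ ♙
♖ · ♗ ♕ ♔ ♗ ♘ ♖


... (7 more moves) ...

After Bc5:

♜ · ♝ ♛ ♚ · · ♜
· · ♟ ♟ · ♟ ♟ ·
♞ · · · · ♞ · ♟
♟ ♟ ♝ · ♟ · · ·
· · · · ♙ · ♙ ♙
· · · ♙ · ♙ · ·
♙ ♙ ♙ ♘ ♘ · · ·
♖ · ♗ ♕ ♔ ♗ · ♖


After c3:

♜ · ♝ ♛ ♚ · · ♜
· · ♟ ♟ · ♟ ♟ ·
♞ · · · · ♞ · ♟
♟ ♟ ♝ · ♟ · · ·
· · · · ♙ · ♙ ♙
· · ♙ ♙ · ♙ · ·
♙ ♙ · ♘ ♘ · · ·
♖ · ♗ ♕ ♔ ♗ · ♖



  a b c d e f g h
  ─────────────────
8│♜ · ♝ ♛ ♚ · · ♜│8
7│· · ♟ ♟ · ♟ ♟ ·│7
6│♞ · · · · ♞ · ♟│6
5│♟ ♟ ♝ · ♟ · · ·│5
4│· · · · ♙ · ♙ ♙│4
3│· · ♙ ♙ · ♙ · ·│3
2│♙ ♙ · ♘ ♘ · · ·│2
1│♖ · ♗ ♕ ♔ ♗ · ♖│1
  ─────────────────
  a b c d e f g h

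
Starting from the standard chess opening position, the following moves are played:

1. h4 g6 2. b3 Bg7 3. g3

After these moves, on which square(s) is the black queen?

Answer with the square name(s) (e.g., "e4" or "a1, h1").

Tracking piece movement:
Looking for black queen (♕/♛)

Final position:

  a b c d e f g h
  ─────────────────
8│♜ ♞ ♝ ♛ ♚ · ♞ ♜│8
7│♟ ♟ ♟ ♟ ♟ ♟ ♝ ♟│7
6│· · · · · · ♟ ·│6
5│· · · · · · · ·│5
4│· · · · · · · ♙│4
3│· ♙ · · · · ♙ ·│3
2│♙ · ♙ ♙ ♙ ♙ · ·│2
1│♖ ♘ ♗ ♕ ♔ ♗ ♘ ♖│1
  ─────────────────
  a b c d e f g h


d8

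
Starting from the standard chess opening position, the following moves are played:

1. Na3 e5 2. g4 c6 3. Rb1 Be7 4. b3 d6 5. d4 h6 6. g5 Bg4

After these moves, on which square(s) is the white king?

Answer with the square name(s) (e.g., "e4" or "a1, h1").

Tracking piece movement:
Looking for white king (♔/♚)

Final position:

  a b c d e f g h
  ─────────────────
8│♜ ♞ · ♛ ♚ · ♞ ♜│8
7│♟ ♟ · · ♝ ♟ ♟ ·│7
6│· · ♟ ♟ · · · ♟│6
5│· · · · ♟ · ♙ ·│5
4│· · · ♙ · · ♝ ·│4
3│♘ ♙ · · · · · ·│3
2│♙ · ♙ · ♙ ♙ · ♙│2
1│· ♖ ♗ ♕ ♔ ♗ ♘ ♖│1
  ─────────────────
  a b c d e f g h


e1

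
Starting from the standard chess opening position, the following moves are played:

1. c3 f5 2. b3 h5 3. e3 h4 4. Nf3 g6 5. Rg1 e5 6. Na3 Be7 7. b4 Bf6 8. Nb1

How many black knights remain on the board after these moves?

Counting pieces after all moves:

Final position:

  a b c d e f g h
  ─────────────────
8│♜ ♞ ♝ ♛ ♚ · ♞ ♜│8
7│♟ ♟ ♟ ♟ · · · ·│7
6│· · · · · ♝ ♟ ·│6
5│· · · · ♟ ♟ · ·│5
4│· ♙ · · · · · ♟│4
3│· · ♙ · ♙ ♘ · ·│3
2│♙ · · ♙ · ♙ ♙ ♙│2
1│♖ ♘ ♗ ♕ ♔ ♗ ♖ ·│1
  ─────────────────
  a b c d e f g h


2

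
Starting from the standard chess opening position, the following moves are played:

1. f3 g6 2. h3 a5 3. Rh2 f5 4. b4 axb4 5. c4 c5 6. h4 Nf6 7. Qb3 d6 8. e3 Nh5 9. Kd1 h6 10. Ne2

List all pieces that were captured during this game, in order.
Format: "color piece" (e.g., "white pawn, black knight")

Tracking captures:
  axb4: captured white pawn

white pawn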